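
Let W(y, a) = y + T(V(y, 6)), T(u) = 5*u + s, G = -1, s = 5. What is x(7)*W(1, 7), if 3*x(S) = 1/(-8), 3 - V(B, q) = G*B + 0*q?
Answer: -13/12 ≈ -1.0833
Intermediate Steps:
V(B, q) = 3 + B (V(B, q) = 3 - (-B + 0*q) = 3 - (-B + 0) = 3 - (-1)*B = 3 + B)
x(S) = -1/24 (x(S) = (1/3)/(-8) = (1/3)*(-1/8) = -1/24)
T(u) = 5 + 5*u (T(u) = 5*u + 5 = 5 + 5*u)
W(y, a) = 20 + 6*y (W(y, a) = y + (5 + 5*(3 + y)) = y + (5 + (15 + 5*y)) = y + (20 + 5*y) = 20 + 6*y)
x(7)*W(1, 7) = -(20 + 6*1)/24 = -(20 + 6)/24 = -1/24*26 = -13/12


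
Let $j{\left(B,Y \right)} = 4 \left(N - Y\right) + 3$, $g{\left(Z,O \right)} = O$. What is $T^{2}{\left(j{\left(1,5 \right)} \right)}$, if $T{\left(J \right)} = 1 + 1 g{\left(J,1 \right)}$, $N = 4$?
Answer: $4$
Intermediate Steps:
$j{\left(B,Y \right)} = 19 - 4 Y$ ($j{\left(B,Y \right)} = 4 \left(4 - Y\right) + 3 = \left(16 - 4 Y\right) + 3 = 19 - 4 Y$)
$T{\left(J \right)} = 2$ ($T{\left(J \right)} = 1 + 1 \cdot 1 = 1 + 1 = 2$)
$T^{2}{\left(j{\left(1,5 \right)} \right)} = 2^{2} = 4$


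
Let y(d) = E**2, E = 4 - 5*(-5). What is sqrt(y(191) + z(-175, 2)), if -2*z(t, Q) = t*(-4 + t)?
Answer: I*sqrt(59286)/2 ≈ 121.74*I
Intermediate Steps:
z(t, Q) = -t*(-4 + t)/2
E = 29 (E = 4 + 25 = 29)
y(d) = 841 (y(d) = 29**2 = 841)
sqrt(y(191) + z(-175, 2)) = sqrt(841 + (1/2)*(-175)*(4 - 1*(-175))) = sqrt(841 + (1/2)*(-175)*(4 + 175)) = sqrt(841 + (1/2)*(-175)*179) = sqrt(841 - 31325/2) = sqrt(-29643/2) = I*sqrt(59286)/2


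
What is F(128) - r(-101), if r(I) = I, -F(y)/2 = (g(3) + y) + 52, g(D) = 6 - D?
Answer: -265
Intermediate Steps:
F(y) = -110 - 2*y (F(y) = -2*(((6 - 1*3) + y) + 52) = -2*(((6 - 3) + y) + 52) = -2*((3 + y) + 52) = -2*(55 + y) = -110 - 2*y)
F(128) - r(-101) = (-110 - 2*128) - 1*(-101) = (-110 - 256) + 101 = -366 + 101 = -265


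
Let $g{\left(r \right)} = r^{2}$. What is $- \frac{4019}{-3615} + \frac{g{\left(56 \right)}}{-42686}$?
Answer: $\frac{11444171}{11022135} \approx 1.0383$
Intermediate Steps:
$- \frac{4019}{-3615} + \frac{g{\left(56 \right)}}{-42686} = - \frac{4019}{-3615} + \frac{56^{2}}{-42686} = \left(-4019\right) \left(- \frac{1}{3615}\right) + 3136 \left(- \frac{1}{42686}\right) = \frac{4019}{3615} - \frac{224}{3049} = \frac{11444171}{11022135}$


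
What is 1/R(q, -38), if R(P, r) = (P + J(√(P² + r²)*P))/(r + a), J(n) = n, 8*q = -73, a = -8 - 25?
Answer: -36352/7130713 + 4544*√97745/7130713 ≈ 0.19413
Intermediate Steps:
a = -33
q = -73/8 (q = (⅛)*(-73) = -73/8 ≈ -9.1250)
R(P, r) = (P + P*√(P² + r²))/(-33 + r) (R(P, r) = (P + √(P² + r²)*P)/(r - 33) = (P + P*√(P² + r²))/(-33 + r))
1/R(q, -38) = 1/(-73*(1 + √((-73/8)² + (-38)²))/(8*(-33 - 38))) = 1/(-73/8*(1 + √(5329/64 + 1444))/(-71)) = 1/(-73/8*(-1/71)*(1 + √(97745/64))) = 1/(-73/8*(-1/71)*(1 + √97745/8)) = 1/(73/568 + 73*√97745/4544)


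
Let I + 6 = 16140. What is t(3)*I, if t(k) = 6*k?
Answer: 290412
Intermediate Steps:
I = 16134 (I = -6 + 16140 = 16134)
t(3)*I = (6*3)*16134 = 18*16134 = 290412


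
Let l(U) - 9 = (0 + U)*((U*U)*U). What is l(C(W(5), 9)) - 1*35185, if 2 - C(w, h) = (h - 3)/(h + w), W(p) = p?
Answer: -84442935/2401 ≈ -35170.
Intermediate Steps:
C(w, h) = 2 - (-3 + h)/(h + w) (C(w, h) = 2 - (h - 3)/(h + w) = 2 - (-3 + h)/(h + w))
l(U) = 9 + U⁴ (l(U) = 9 + (0 + U)*((U*U)*U) = 9 + U*(U²*U) = 9 + U*U³ = 9 + U⁴)
l(C(W(5), 9)) - 1*35185 = (9 + ((3 + 9 + 2*5)/(9 + 5))⁴) - 1*35185 = (9 + ((3 + 9 + 10)/14)⁴) - 35185 = (9 + ((1/14)*22)⁴) - 35185 = (9 + (11/7)⁴) - 35185 = (9 + 14641/2401) - 35185 = 36250/2401 - 35185 = -84442935/2401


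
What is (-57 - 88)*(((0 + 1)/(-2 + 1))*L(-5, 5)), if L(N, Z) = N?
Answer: -725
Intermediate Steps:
(-57 - 88)*(((0 + 1)/(-2 + 1))*L(-5, 5)) = (-57 - 88)*(((0 + 1)/(-2 + 1))*(-5)) = -145*1/(-1)*(-5) = -145*1*(-1)*(-5) = -(-145)*(-5) = -145*5 = -725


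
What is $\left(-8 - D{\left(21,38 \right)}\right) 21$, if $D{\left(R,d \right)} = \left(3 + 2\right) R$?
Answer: $-2373$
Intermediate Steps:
$D{\left(R,d \right)} = 5 R$
$\left(-8 - D{\left(21,38 \right)}\right) 21 = \left(-8 - 5 \cdot 21\right) 21 = \left(-8 - 105\right) 21 = \left(-113\right) 21 = -2373$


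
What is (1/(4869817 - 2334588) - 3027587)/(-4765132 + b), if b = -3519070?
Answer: 3837813181211/10501174576129 ≈ 0.36547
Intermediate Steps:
(1/(4869817 - 2334588) - 3027587)/(-4765132 + b) = (1/(4869817 - 2334588) - 3027587)/(-4765132 - 3519070) = (1/2535229 - 3027587)/(-8284202) = (1/2535229 - 3027587)*(-1/8284202) = -7675626362422/2535229*(-1/8284202) = 3837813181211/10501174576129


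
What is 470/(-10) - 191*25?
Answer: -4822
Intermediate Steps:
470/(-10) - 191*25 = 470*(-1/10) - 4775 = -47 - 4775 = -4822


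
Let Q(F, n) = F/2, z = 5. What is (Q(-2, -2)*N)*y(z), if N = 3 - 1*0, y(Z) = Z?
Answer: -15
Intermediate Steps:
N = 3 (N = 3 + 0 = 3)
Q(F, n) = F/2 (Q(F, n) = F*(½) = F/2)
(Q(-2, -2)*N)*y(z) = (((½)*(-2))*3)*5 = -1*3*5 = -3*5 = -15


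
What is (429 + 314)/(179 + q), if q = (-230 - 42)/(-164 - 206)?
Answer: 137455/33251 ≈ 4.1339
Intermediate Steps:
q = 136/185 (q = -272/(-370) = -272*(-1/370) = 136/185 ≈ 0.73514)
(429 + 314)/(179 + q) = (429 + 314)/(179 + 136/185) = 743/(33251/185) = 743*(185/33251) = 137455/33251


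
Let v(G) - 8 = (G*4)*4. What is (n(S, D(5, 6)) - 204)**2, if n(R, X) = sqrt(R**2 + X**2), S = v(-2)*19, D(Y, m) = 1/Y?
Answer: (1020 - sqrt(5198401))**2/25 ≈ 63504.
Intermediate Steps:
v(G) = 8 + 16*G (v(G) = 8 + (G*4)*4 = 8 + (4*G)*4 = 8 + 16*G)
S = -456 (S = (8 + 16*(-2))*19 = (8 - 32)*19 = -24*19 = -456)
(n(S, D(5, 6)) - 204)**2 = (sqrt((-456)**2 + (1/5)**2) - 204)**2 = (sqrt(207936 + (1/5)**2) - 204)**2 = (sqrt(207936 + 1/25) - 204)**2 = (sqrt(5198401/25) - 204)**2 = (sqrt(5198401)/5 - 204)**2 = (-204 + sqrt(5198401)/5)**2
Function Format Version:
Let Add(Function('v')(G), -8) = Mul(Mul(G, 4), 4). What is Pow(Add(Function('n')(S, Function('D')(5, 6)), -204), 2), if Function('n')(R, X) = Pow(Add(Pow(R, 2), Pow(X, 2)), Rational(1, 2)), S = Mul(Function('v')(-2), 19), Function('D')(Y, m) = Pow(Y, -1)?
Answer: Mul(Rational(1, 25), Pow(Add(1020, Mul(-1, Pow(5198401, Rational(1, 2)))), 2)) ≈ 63504.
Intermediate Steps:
Function('v')(G) = Add(8, Mul(16, G)) (Function('v')(G) = Add(8, Mul(Mul(G, 4), 4)) = Add(8, Mul(Mul(4, G), 4)) = Add(8, Mul(16, G)))
S = -456 (S = Mul(Add(8, Mul(16, -2)), 19) = Mul(Add(8, -32), 19) = Mul(-24, 19) = -456)
Pow(Add(Function('n')(S, Function('D')(5, 6)), -204), 2) = Pow(Add(Pow(Add(Pow(-456, 2), Pow(Pow(5, -1), 2)), Rational(1, 2)), -204), 2) = Pow(Add(Pow(Add(207936, Pow(Rational(1, 5), 2)), Rational(1, 2)), -204), 2) = Pow(Add(Pow(Add(207936, Rational(1, 25)), Rational(1, 2)), -204), 2) = Pow(Add(Pow(Rational(5198401, 25), Rational(1, 2)), -204), 2) = Pow(Add(Mul(Rational(1, 5), Pow(5198401, Rational(1, 2))), -204), 2) = Pow(Add(-204, Mul(Rational(1, 5), Pow(5198401, Rational(1, 2)))), 2)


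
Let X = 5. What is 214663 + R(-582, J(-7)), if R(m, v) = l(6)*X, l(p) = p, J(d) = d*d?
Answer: 214693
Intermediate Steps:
J(d) = d**2
R(m, v) = 30 (R(m, v) = 6*5 = 30)
214663 + R(-582, J(-7)) = 214663 + 30 = 214693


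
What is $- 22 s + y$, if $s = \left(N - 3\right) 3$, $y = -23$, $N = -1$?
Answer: $241$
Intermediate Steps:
$s = -12$ ($s = \left(-1 - 3\right) 3 = \left(-4\right) 3 = -12$)
$- 22 s + y = \left(-22\right) \left(-12\right) - 23 = 264 - 23 = 241$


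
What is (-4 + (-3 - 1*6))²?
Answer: 169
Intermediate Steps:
(-4 + (-3 - 1*6))² = (-4 + (-3 - 6))² = (-4 - 9)² = (-13)² = 169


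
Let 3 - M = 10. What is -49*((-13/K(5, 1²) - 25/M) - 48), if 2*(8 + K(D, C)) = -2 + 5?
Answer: 2079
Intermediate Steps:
M = -7 (M = 3 - 1*10 = 3 - 10 = -7)
K(D, C) = -13/2 (K(D, C) = -8 + (-2 + 5)/2 = -8 + (½)*3 = -8 + 3/2 = -13/2)
-49*((-13/K(5, 1²) - 25/M) - 48) = -49*((-13/(-13/2) - 25/(-7)) - 48) = -49*((-13*(-2/13) - 25*(-⅐)) - 48) = -49*((2 + 25/7) - 48) = -49*(39/7 - 48) = -49*(-297/7) = 2079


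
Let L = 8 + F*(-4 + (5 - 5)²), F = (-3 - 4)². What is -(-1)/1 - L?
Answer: 189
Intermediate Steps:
F = 49 (F = (-7)² = 49)
L = -188 (L = 8 + 49*(-4 + (5 - 5)²) = 8 + 49*(-4 + 0²) = 8 + 49*(-4 + 0) = 8 + 49*(-4) = 8 - 196 = -188)
-(-1)/1 - L = -(-1)/1 - 1*(-188) = -(-1) + 188 = -1*(-1) + 188 = 1 + 188 = 189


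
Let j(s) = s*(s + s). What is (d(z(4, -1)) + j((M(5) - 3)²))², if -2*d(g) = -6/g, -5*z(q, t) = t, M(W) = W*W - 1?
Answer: 151303106529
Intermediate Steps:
M(W) = -1 + W² (M(W) = W² - 1 = -1 + W²)
z(q, t) = -t/5
d(g) = 3/g (d(g) = -(-3)/g = 3/g)
j(s) = 2*s² (j(s) = s*(2*s) = 2*s²)
(d(z(4, -1)) + j((M(5) - 3)²))² = (3/((-⅕*(-1))) + 2*(((-1 + 5²) - 3)²)²)² = (3/(⅕) + 2*(((-1 + 25) - 3)²)²)² = (3*5 + 2*((24 - 3)²)²)² = (15 + 2*(21²)²)² = (15 + 2*441²)² = (15 + 2*194481)² = (15 + 388962)² = 388977² = 151303106529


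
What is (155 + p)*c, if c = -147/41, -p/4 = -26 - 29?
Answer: -55125/41 ≈ -1344.5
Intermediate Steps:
p = 220 (p = -4*(-26 - 29) = -4*(-55) = 220)
c = -147/41 (c = -147*1/41 = -147/41 ≈ -3.5854)
(155 + p)*c = (155 + 220)*(-147/41) = 375*(-147/41) = -55125/41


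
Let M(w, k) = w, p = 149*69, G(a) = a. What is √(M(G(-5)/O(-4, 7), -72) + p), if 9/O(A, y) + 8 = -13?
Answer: √92634/3 ≈ 101.45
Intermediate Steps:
O(A, y) = -3/7 (O(A, y) = 9/(-8 - 13) = 9/(-21) = 9*(-1/21) = -3/7)
p = 10281
√(M(G(-5)/O(-4, 7), -72) + p) = √(-5/(-3/7) + 10281) = √(-5*(-7/3) + 10281) = √(35/3 + 10281) = √(30878/3) = √92634/3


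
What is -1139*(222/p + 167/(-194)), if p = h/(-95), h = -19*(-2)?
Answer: 122826343/194 ≈ 6.3313e+5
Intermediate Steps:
h = 38
p = -⅖ (p = 38/(-95) = 38*(-1/95) = -⅖ ≈ -0.40000)
-1139*(222/p + 167/(-194)) = -1139*(222/(-⅖) + 167/(-194)) = -1139*(222*(-5/2) + 167*(-1/194)) = -1139*(-555 - 167/194) = -1139*(-107837/194) = 122826343/194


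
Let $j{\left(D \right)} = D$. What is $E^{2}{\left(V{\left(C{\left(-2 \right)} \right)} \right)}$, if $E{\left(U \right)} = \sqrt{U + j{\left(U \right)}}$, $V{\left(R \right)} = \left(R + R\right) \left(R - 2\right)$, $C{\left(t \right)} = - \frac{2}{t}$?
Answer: $-4$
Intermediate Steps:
$V{\left(R \right)} = 2 R \left(-2 + R\right)$
$E{\left(U \right)} = \sqrt{2} \sqrt{U}$ ($E{\left(U \right)} = \sqrt{U + U} = \sqrt{2 U} = \sqrt{2} \sqrt{U}$)
$E^{2}{\left(V{\left(C{\left(-2 \right)} \right)} \right)} = \left(\sqrt{2} \sqrt{2 \left(- \frac{2}{-2}\right) \left(-2 - \frac{2}{-2}\right)}\right)^{2} = \left(\sqrt{2} \sqrt{2 \left(\left(-2\right) \left(- \frac{1}{2}\right)\right) \left(-2 - -1\right)}\right)^{2} = \left(\sqrt{2} \sqrt{2 \cdot 1 \left(-2 + 1\right)}\right)^{2} = \left(\sqrt{2} \sqrt{2 \cdot 1 \left(-1\right)}\right)^{2} = \left(\sqrt{2} \sqrt{-2}\right)^{2} = \left(\sqrt{2} i \sqrt{2}\right)^{2} = \left(2 i\right)^{2} = -4$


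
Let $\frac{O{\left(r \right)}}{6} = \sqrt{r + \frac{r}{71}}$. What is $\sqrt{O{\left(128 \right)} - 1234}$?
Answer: $\frac{\sqrt{-6220594 + 40896 \sqrt{71}}}{71} \approx 34.141 i$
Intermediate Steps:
$O{\left(r \right)} = \frac{36 \sqrt{142} \sqrt{r}}{71}$ ($O{\left(r \right)} = 6 \sqrt{r + \frac{r}{71}} = 6 \sqrt{\frac{72 r}{71}} = 6 \frac{6 \sqrt{142} \sqrt{r}}{71} = \frac{36 \sqrt{142} \sqrt{r}}{71}$)
$\sqrt{O{\left(128 \right)} - 1234} = \sqrt{\frac{36 \sqrt{142} \sqrt{128}}{71} - 1234} = \sqrt{\frac{36 \sqrt{142} \cdot 8 \sqrt{2}}{71} + \left(-17627 + 16393\right)} = \sqrt{\frac{576 \sqrt{71}}{71} - 1234} = \sqrt{-1234 + \frac{576 \sqrt{71}}{71}}$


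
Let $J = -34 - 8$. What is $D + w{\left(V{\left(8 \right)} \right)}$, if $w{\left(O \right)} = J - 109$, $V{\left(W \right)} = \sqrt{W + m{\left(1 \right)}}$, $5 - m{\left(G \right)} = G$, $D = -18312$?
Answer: $-18463$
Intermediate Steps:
$J = -42$ ($J = -34 - 8 = -42$)
$m{\left(G \right)} = 5 - G$
$V{\left(W \right)} = \sqrt{4 + W}$ ($V{\left(W \right)} = \sqrt{W + \left(5 - 1\right)} = \sqrt{W + 4} = \sqrt{4 + W}$)
$w{\left(O \right)} = -151$ ($w{\left(O \right)} = -42 - 109 = -151$)
$D + w{\left(V{\left(8 \right)} \right)} = -18312 - 151 = -18463$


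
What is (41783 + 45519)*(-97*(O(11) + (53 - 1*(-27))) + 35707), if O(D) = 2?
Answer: 2422892406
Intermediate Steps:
(41783 + 45519)*(-97*(O(11) + (53 - 1*(-27))) + 35707) = (41783 + 45519)*(-97*(2 + (53 - 1*(-27))) + 35707) = 87302*(-97*(2 + (53 + 27)) + 35707) = 87302*(-97*(2 + 80) + 35707) = 87302*(-97*82 + 35707) = 87302*(-7954 + 35707) = 87302*27753 = 2422892406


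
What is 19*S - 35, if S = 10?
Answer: 155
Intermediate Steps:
19*S - 35 = 19*10 - 35 = 190 - 35 = 155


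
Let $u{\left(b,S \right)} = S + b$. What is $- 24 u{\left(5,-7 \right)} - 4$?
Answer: $44$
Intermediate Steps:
$- 24 u{\left(5,-7 \right)} - 4 = - 24 \left(-7 + 5\right) - 4 = \left(-24\right) \left(-2\right) - 4 = 48 - 4 = 44$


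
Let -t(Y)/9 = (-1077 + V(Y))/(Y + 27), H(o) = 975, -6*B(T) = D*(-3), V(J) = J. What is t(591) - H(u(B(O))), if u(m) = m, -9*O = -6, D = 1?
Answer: -99696/103 ≈ -967.92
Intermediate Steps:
O = ⅔ (O = -⅑*(-6) = ⅔ ≈ 0.66667)
B(T) = ½ (B(T) = -(-3)/6 = -⅙*(-3) = ½)
t(Y) = -9*(-1077 + Y)/(27 + Y) (t(Y) = -9*(-1077 + Y)/(Y + 27) = -9*(-1077 + Y)/(27 + Y))
t(591) - H(u(B(O))) = 9*(1077 - 1*591)/(27 + 591) - 1*975 = 9*(1077 - 591)/618 - 975 = 9*(1/618)*486 - 975 = 729/103 - 975 = -99696/103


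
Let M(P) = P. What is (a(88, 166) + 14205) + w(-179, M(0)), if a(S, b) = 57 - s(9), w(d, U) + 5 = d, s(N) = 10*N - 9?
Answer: 13997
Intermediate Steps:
s(N) = -9 + 10*N
w(d, U) = -5 + d
a(S, b) = -24 (a(S, b) = 57 - (-9 + 10*9) = 57 - (-9 + 90) = 57 - 1*81 = 57 - 81 = -24)
(a(88, 166) + 14205) + w(-179, M(0)) = (-24 + 14205) + (-5 - 179) = 14181 - 184 = 13997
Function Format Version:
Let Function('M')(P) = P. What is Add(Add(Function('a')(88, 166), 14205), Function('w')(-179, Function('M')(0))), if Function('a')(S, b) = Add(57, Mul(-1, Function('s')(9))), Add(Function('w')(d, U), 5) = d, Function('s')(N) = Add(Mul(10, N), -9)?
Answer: 13997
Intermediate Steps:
Function('s')(N) = Add(-9, Mul(10, N))
Function('w')(d, U) = Add(-5, d)
Function('a')(S, b) = -24 (Function('a')(S, b) = Add(57, Mul(-1, Add(-9, Mul(10, 9)))) = Add(57, Mul(-1, Add(-9, 90))) = Add(57, Mul(-1, 81)) = Add(57, -81) = -24)
Add(Add(Function('a')(88, 166), 14205), Function('w')(-179, Function('M')(0))) = Add(Add(-24, 14205), Add(-5, -179)) = Add(14181, -184) = 13997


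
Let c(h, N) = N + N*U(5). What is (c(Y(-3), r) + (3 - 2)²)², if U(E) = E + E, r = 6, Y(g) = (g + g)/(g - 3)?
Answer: 4489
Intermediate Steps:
Y(g) = 2*g/(-3 + g) (Y(g) = (2*g)/(-3 + g) = 2*g/(-3 + g))
U(E) = 2*E
c(h, N) = 11*N (c(h, N) = N + N*(2*5) = N + N*10 = N + 10*N = 11*N)
(c(Y(-3), r) + (3 - 2)²)² = (11*6 + (3 - 2)²)² = (66 + 1²)² = (66 + 1)² = 67² = 4489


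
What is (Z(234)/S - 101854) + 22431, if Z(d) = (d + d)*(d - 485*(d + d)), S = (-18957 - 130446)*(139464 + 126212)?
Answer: -15453531703279/194572507 ≈ -79423.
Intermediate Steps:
S = -39692791428 (S = -149403*265676 = -39692791428)
Z(d) = -1938*d² (Z(d) = (2*d)*(d - 970*d) = (2*d)*(-969*d) = -1938*d²)
(Z(234)/S - 101854) + 22431 = (-1938*234²/(-39692791428) - 101854) + 22431 = (-1938*54756*(-1/39692791428) - 101854) + 22431 = (-106117128*(-1/39692791428) - 101854) + 22431 = (520182/194572507 - 101854) + 22431 = -19817987607796/194572507 + 22431 = -15453531703279/194572507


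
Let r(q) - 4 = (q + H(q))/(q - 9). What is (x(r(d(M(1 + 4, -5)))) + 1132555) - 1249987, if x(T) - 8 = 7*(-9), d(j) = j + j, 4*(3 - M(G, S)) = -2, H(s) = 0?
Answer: -117487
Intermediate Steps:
M(G, S) = 7/2 (M(G, S) = 3 - ¼*(-2) = 3 + ½ = 7/2)
d(j) = 2*j
r(q) = 4 + q/(-9 + q) (r(q) = 4 + (q + 0)/(q - 9) = 4 + q/(-9 + q))
x(T) = -55 (x(T) = 8 + 7*(-9) = 8 - 63 = -55)
(x(r(d(M(1 + 4, -5)))) + 1132555) - 1249987 = (-55 + 1132555) - 1249987 = 1132500 - 1249987 = -117487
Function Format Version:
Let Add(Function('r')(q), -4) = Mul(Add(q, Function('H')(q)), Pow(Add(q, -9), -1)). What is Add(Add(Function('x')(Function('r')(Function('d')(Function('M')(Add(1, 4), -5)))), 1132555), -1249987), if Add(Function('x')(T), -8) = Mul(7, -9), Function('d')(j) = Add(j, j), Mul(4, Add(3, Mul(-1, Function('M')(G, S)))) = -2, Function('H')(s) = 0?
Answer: -117487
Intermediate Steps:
Function('M')(G, S) = Rational(7, 2) (Function('M')(G, S) = Add(3, Mul(Rational(-1, 4), -2)) = Add(3, Rational(1, 2)) = Rational(7, 2))
Function('d')(j) = Mul(2, j)
Function('r')(q) = Add(4, Mul(q, Pow(Add(-9, q), -1))) (Function('r')(q) = Add(4, Mul(Add(q, 0), Pow(Add(q, -9), -1))) = Add(4, Mul(q, Pow(Add(-9, q), -1))))
Function('x')(T) = -55 (Function('x')(T) = Add(8, Mul(7, -9)) = Add(8, -63) = -55)
Add(Add(Function('x')(Function('r')(Function('d')(Function('M')(Add(1, 4), -5)))), 1132555), -1249987) = Add(Add(-55, 1132555), -1249987) = Add(1132500, -1249987) = -117487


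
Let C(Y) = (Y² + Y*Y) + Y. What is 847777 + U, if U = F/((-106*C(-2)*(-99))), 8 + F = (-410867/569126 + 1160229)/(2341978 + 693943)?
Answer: 8384557507336002400537/9890050695563304 ≈ 8.4778e+5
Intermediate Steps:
C(Y) = Y + 2*Y² (C(Y) = (Y² + Y²) + Y = 2*Y² + Y = Y + 2*Y²)
F = -13162256521381/1727821575046 (F = -8 + (-410867/569126 + 1160229)/(2341978 + 693943) = -8 + (-410867*1/569126 + 1160229)/3035921 = -8 + (-410867/569126 + 1160229)*(1/3035921) = -8 + (660316078987/569126)*(1/3035921) = -8 + 660316078987/1727821575046 = -13162256521381/1727821575046 ≈ -7.6178)
U = -1196568774671/9890050695563304 (U = -13162256521381*(-1/(20988*(1 + 2*(-2))))/1727821575046 = -13162256521381*(-1/(20988*(1 - 4)))/1727821575046 = -13162256521381/(1727821575046*(-(-212)*(-3)*(-99))) = -13162256521381/(1727821575046*(-106*6*(-99))) = -13162256521381/(1727821575046*((-636*(-99)))) = -13162256521381/1727821575046/62964 = -13162256521381/1727821575046*1/62964 = -1196568774671/9890050695563304 ≈ -0.00012099)
847777 + U = 847777 - 1196568774671/9890050695563304 = 8384557507336002400537/9890050695563304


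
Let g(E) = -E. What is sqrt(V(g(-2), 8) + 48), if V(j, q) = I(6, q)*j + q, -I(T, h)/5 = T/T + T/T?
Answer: 6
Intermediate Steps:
I(T, h) = -10 (I(T, h) = -5*(T/T + T/T) = -5*(1 + 1) = -5*2 = -10)
V(j, q) = q - 10*j (V(j, q) = -10*j + q = q - 10*j)
sqrt(V(g(-2), 8) + 48) = sqrt((8 - (-10)*(-2)) + 48) = sqrt((8 - 10*2) + 48) = sqrt((8 - 20) + 48) = sqrt(-12 + 48) = sqrt(36) = 6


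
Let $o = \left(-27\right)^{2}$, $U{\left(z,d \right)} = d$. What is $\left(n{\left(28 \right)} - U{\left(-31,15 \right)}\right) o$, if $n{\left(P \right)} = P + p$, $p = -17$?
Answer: $-2916$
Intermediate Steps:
$n{\left(P \right)} = -17 + P$ ($n{\left(P \right)} = P - 17 = -17 + P$)
$o = 729$
$\left(n{\left(28 \right)} - U{\left(-31,15 \right)}\right) o = \left(\left(-17 + 28\right) - 15\right) 729 = \left(11 - 15\right) 729 = \left(-4\right) 729 = -2916$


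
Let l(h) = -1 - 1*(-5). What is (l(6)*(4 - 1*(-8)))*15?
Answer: 720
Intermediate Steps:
l(h) = 4 (l(h) = -1 + 5 = 4)
(l(6)*(4 - 1*(-8)))*15 = (4*(4 - 1*(-8)))*15 = (4*(4 + 8))*15 = (4*12)*15 = 48*15 = 720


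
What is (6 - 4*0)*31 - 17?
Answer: 169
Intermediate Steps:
(6 - 4*0)*31 - 17 = (6 + 0)*31 - 17 = 6*31 - 17 = 186 - 17 = 169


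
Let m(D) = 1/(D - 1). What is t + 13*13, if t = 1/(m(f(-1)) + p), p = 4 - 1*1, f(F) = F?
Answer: 847/5 ≈ 169.40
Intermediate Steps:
m(D) = 1/(-1 + D)
p = 3 (p = 4 - 1 = 3)
t = 2/5 (t = 1/(1/(-1 - 1) + 3) = 1/(1/(-2) + 3) = 1/(-1/2 + 3) = 1/(5/2) = 2/5 ≈ 0.40000)
t + 13*13 = 2/5 + 13*13 = 2/5 + 169 = 847/5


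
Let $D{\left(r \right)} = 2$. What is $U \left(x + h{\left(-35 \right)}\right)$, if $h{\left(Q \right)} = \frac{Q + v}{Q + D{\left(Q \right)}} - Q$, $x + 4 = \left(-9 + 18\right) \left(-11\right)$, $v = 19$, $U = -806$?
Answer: $\frac{1795768}{33} \approx 54417.0$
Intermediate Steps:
$x = -103$ ($x = -4 + \left(-9 + 18\right) \left(-11\right) = -4 + 9 \left(-11\right) = -4 - 99 = -103$)
$h{\left(Q \right)} = - Q + \frac{19 + Q}{2 + Q}$ ($h{\left(Q \right)} = \frac{Q + 19}{Q + 2} - Q = \frac{19 + Q}{2 + Q} - Q = - Q + \frac{19 + Q}{2 + Q}$)
$U \left(x + h{\left(-35 \right)}\right) = - 806 \left(-103 + \frac{19 - -35 - \left(-35\right)^{2}}{2 - 35}\right) = - 806 \left(-103 + \frac{19 + 35 - 1225}{-33}\right) = - 806 \left(-103 - \frac{19 + 35 - 1225}{33}\right) = - 806 \left(-103 - - \frac{1171}{33}\right) = - 806 \left(-103 + \frac{1171}{33}\right) = \left(-806\right) \left(- \frac{2228}{33}\right) = \frac{1795768}{33}$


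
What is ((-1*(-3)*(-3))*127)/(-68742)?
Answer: 127/7638 ≈ 0.016627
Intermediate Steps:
((-1*(-3)*(-3))*127)/(-68742) = ((3*(-3))*127)*(-1/68742) = -9*127*(-1/68742) = -1143*(-1/68742) = 127/7638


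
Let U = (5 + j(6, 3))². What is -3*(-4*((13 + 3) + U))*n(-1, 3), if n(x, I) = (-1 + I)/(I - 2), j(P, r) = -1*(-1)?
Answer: 1248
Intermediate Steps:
j(P, r) = 1
n(x, I) = (-1 + I)/(-2 + I)
U = 36 (U = (5 + 1)² = 6² = 36)
-3*(-4*((13 + 3) + U))*n(-1, 3) = -3*(-4*((13 + 3) + 36))*(-1 + 3)/(-2 + 3) = -3*(-4*(16 + 36))*2/1 = -3*(-4*52)*1*2 = -(-624)*2 = -3*(-416) = 1248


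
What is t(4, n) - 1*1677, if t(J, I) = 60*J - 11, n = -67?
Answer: -1448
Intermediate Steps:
t(J, I) = -11 + 60*J
t(4, n) - 1*1677 = (-11 + 60*4) - 1*1677 = (-11 + 240) - 1677 = 229 - 1677 = -1448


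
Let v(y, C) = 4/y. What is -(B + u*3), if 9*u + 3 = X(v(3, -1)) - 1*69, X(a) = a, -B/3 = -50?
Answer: -1138/9 ≈ -126.44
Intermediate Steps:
B = 150 (B = -3*(-50) = 150)
u = -212/27 (u = -1/3 + (4/3 - 1*69)/9 = -1/3 + (4*(1/3) - 69)/9 = -1/3 + (4/3 - 69)/9 = -1/3 + (1/9)*(-203/3) = -1/3 - 203/27 = -212/27 ≈ -7.8519)
-(B + u*3) = -(150 - 212/27*3) = -(150 - 212/9) = -1*1138/9 = -1138/9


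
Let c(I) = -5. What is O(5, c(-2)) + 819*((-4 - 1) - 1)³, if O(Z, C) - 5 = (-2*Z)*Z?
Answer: -176949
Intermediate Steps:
O(Z, C) = 5 - 2*Z² (O(Z, C) = 5 + (-2*Z)*Z = 5 - 2*Z²)
O(5, c(-2)) + 819*((-4 - 1) - 1)³ = (5 - 2*5²) + 819*((-4 - 1) - 1)³ = (5 - 2*25) + 819*(-5 - 1)³ = (5 - 50) + 819*(-6)³ = -45 + 819*(-216) = -45 - 176904 = -176949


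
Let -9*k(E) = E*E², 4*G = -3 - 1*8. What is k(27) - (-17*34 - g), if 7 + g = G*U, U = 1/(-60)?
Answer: -387829/240 ≈ -1616.0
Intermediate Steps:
U = -1/60 ≈ -0.016667
G = -11/4 (G = (-3 - 1*8)/4 = (-3 - 8)/4 = (¼)*(-11) = -11/4 ≈ -2.7500)
k(E) = -E³/9 (k(E) = -E*E²/9 = -E³/9)
g = -1669/240 (g = -7 - 11/4*(-1/60) = -7 + 11/240 = -1669/240 ≈ -6.9542)
k(27) - (-17*34 - g) = -⅑*27³ - (-17*34 - 1*(-1669/240)) = -⅑*19683 - (-578 + 1669/240) = -2187 - 1*(-137051/240) = -2187 + 137051/240 = -387829/240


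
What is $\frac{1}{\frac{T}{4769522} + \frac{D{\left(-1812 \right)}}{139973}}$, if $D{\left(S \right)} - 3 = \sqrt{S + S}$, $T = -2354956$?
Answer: $- \frac{55013256234721479597383}{27161688841683400150225} - \frac{1592076705002415466 i \sqrt{906}}{27161688841683400150225} \approx -2.0254 - 0.0017643 i$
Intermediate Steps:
$D{\left(S \right)} = 3 + \sqrt{2} \sqrt{S}$ ($D{\left(S \right)} = 3 + \sqrt{S + S} = 3 + \sqrt{2 S} = 3 + \sqrt{2} \sqrt{S}$)
$\frac{1}{\frac{T}{4769522} + \frac{D{\left(-1812 \right)}}{139973}} = \frac{1}{- \frac{2354956}{4769522} + \frac{3 + \sqrt{2} \sqrt{-1812}}{139973}} = \frac{1}{\left(-2354956\right) \frac{1}{4769522} + \left(3 + \sqrt{2} \cdot 2 i \sqrt{453}\right) \frac{1}{139973}} = \frac{1}{- \frac{1177478}{2384761} + \left(3 + 2 i \sqrt{906}\right) \frac{1}{139973}} = \frac{1}{- \frac{1177478}{2384761} + \left(\frac{3}{139973} + \frac{2 i \sqrt{906}}{139973}\right)} = \frac{1}{- \frac{164807973811}{333802151453} + \frac{2 i \sqrt{906}}{139973}}$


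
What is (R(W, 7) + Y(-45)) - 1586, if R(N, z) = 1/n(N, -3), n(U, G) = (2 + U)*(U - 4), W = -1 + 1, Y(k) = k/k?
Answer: -12681/8 ≈ -1585.1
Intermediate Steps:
Y(k) = 1
W = 0
n(U, G) = (-4 + U)*(2 + U) (n(U, G) = (2 + U)*(-4 + U) = (-4 + U)*(2 + U))
R(N, z) = 1/(-8 + N² - 2*N)
(R(W, 7) + Y(-45)) - 1586 = (1/(-8 + 0² - 2*0) + 1) - 1586 = (1/(-8 + 0 + 0) + 1) - 1586 = (1/(-8) + 1) - 1586 = (-⅛ + 1) - 1586 = 7/8 - 1586 = -12681/8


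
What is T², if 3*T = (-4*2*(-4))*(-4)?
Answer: 16384/9 ≈ 1820.4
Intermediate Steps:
T = -128/3 (T = ((-4*2*(-4))*(-4))/3 = (-8*(-4)*(-4))/3 = (32*(-4))/3 = (⅓)*(-128) = -128/3 ≈ -42.667)
T² = (-128/3)² = 16384/9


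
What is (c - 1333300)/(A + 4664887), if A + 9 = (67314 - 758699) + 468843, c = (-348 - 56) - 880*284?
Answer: -197953/555292 ≈ -0.35648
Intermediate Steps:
c = -250324 (c = -404 - 249920 = -250324)
A = -222551 (A = -9 + ((67314 - 758699) + 468843) = -9 + (-691385 + 468843) = -9 - 222542 = -222551)
(c - 1333300)/(A + 4664887) = (-250324 - 1333300)/(-222551 + 4664887) = -1583624/4442336 = -1583624*1/4442336 = -197953/555292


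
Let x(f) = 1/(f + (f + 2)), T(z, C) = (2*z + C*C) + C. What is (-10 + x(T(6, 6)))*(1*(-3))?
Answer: 3297/110 ≈ 29.973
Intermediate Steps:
T(z, C) = C + C² + 2*z (T(z, C) = (2*z + C²) + C = (C² + 2*z) + C = C + C² + 2*z)
x(f) = 1/(2 + 2*f) (x(f) = 1/(f + (2 + f)) = 1/(2 + 2*f))
(-10 + x(T(6, 6)))*(1*(-3)) = (-10 + 1/(2*(1 + (6 + 6² + 2*6))))*(1*(-3)) = (-10 + 1/(2*(1 + (6 + 36 + 12))))*(-3) = (-10 + 1/(2*(1 + 54)))*(-3) = (-10 + (½)/55)*(-3) = (-10 + (½)*(1/55))*(-3) = (-10 + 1/110)*(-3) = -1099/110*(-3) = 3297/110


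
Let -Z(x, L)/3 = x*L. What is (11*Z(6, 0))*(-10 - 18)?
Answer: 0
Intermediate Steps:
Z(x, L) = -3*L*x (Z(x, L) = -3*x*L = -3*L*x)
(11*Z(6, 0))*(-10 - 18) = (11*(-3*0*6))*(-10 - 18) = (11*0)*(-28) = 0*(-28) = 0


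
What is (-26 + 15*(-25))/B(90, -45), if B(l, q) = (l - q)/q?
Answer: 401/3 ≈ 133.67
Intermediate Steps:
B(l, q) = (l - q)/q
(-26 + 15*(-25))/B(90, -45) = (-26 + 15*(-25))/(((90 - 1*(-45))/(-45))) = (-26 - 375)/((-(90 + 45)/45)) = -401/((-1/45*135)) = -401/(-3) = -401*(-⅓) = 401/3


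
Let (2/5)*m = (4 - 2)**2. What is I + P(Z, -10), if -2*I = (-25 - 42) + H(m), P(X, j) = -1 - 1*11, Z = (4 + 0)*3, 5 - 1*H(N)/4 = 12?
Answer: 71/2 ≈ 35.500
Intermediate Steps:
m = 10 (m = 5*(4 - 2)**2/2 = (5/2)*2**2 = (5/2)*4 = 10)
H(N) = -28 (H(N) = 20 - 4*12 = 20 - 48 = -28)
Z = 12 (Z = 4*3 = 12)
P(X, j) = -12 (P(X, j) = -1 - 11 = -12)
I = 95/2 (I = -((-25 - 42) - 28)/2 = -(-67 - 28)/2 = -1/2*(-95) = 95/2 ≈ 47.500)
I + P(Z, -10) = 95/2 - 12 = 71/2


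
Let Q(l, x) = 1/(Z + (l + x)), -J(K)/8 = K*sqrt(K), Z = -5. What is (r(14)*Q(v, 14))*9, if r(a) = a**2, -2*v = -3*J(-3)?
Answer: 4 - 16*I*sqrt(3) ≈ 4.0 - 27.713*I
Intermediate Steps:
J(K) = -8*K**(3/2) (J(K) = -8*K*sqrt(K) = -8*K**(3/2))
v = 36*I*sqrt(3) (v = -(-3)*(-(-24)*I*sqrt(3))/2 = -(-3)*24*I*sqrt(3)/2 = -(-36)*I*sqrt(3) = 36*I*sqrt(3) ≈ 62.354*I)
Q(l, x) = 1/(-5 + l + x) (Q(l, x) = 1/(-5 + (l + x)) = 1/(-5 + l + x))
(r(14)*Q(v, 14))*9 = (14**2/(-5 + 36*I*sqrt(3) + 14))*9 = (196/(9 + 36*I*sqrt(3)))*9 = 1764/(9 + 36*I*sqrt(3))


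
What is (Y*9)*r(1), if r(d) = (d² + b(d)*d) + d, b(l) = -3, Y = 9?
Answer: -81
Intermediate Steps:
r(d) = d² - 2*d (r(d) = (d² - 3*d) + d = d² - 2*d)
(Y*9)*r(1) = (9*9)*(1*(-2 + 1)) = 81*(1*(-1)) = 81*(-1) = -81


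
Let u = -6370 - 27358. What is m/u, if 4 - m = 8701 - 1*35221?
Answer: -6631/8432 ≈ -0.78641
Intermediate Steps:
u = -33728
m = 26524 (m = 4 - (8701 - 1*35221) = 4 - (8701 - 35221) = 4 - 1*(-26520) = 4 + 26520 = 26524)
m/u = 26524/(-33728) = 26524*(-1/33728) = -6631/8432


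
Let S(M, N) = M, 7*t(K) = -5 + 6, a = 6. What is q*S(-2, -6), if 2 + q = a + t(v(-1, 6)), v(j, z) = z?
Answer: -58/7 ≈ -8.2857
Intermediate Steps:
t(K) = ⅐ (t(K) = (-5 + 6)/7 = (⅐)*1 = ⅐)
q = 29/7 (q = -2 + (6 + ⅐) = -2 + 43/7 = 29/7 ≈ 4.1429)
q*S(-2, -6) = (29/7)*(-2) = -58/7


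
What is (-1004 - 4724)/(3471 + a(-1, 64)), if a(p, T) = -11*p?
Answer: -2864/1741 ≈ -1.6450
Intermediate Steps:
(-1004 - 4724)/(3471 + a(-1, 64)) = (-1004 - 4724)/(3471 - 11*(-1)) = -5728/(3471 + 11) = -5728/3482 = -5728*1/3482 = -2864/1741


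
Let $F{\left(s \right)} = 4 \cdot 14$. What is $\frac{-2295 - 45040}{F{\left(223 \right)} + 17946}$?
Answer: $- \frac{47335}{18002} \approx -2.6294$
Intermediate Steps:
$F{\left(s \right)} = 56$
$\frac{-2295 - 45040}{F{\left(223 \right)} + 17946} = \frac{-2295 - 45040}{56 + 17946} = - \frac{47335}{18002}$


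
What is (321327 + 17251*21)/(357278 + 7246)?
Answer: 113933/60754 ≈ 1.8753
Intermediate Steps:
(321327 + 17251*21)/(357278 + 7246) = (321327 + 362271)/364524 = 683598*(1/364524) = 113933/60754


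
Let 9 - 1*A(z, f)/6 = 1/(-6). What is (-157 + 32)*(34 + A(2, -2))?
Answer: -11125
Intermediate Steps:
A(z, f) = 55 (A(z, f) = 54 - 6/(-6) = 54 - 6*(-⅙) = 54 + 1 = 55)
(-157 + 32)*(34 + A(2, -2)) = (-157 + 32)*(34 + 55) = -125*89 = -11125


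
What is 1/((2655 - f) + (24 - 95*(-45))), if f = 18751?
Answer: -1/11797 ≈ -8.4767e-5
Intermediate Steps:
1/((2655 - f) + (24 - 95*(-45))) = 1/((2655 - 1*18751) + (24 - 95*(-45))) = 1/((2655 - 18751) + (24 + 4275)) = 1/(-16096 + 4299) = 1/(-11797) = -1/11797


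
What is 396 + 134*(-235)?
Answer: -31094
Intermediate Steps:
396 + 134*(-235) = 396 - 31490 = -31094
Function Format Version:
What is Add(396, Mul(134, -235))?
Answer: -31094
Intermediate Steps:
Add(396, Mul(134, -235)) = Add(396, -31490) = -31094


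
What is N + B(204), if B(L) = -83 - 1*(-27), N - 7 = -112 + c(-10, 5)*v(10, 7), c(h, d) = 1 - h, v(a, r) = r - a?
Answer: -194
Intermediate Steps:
N = -138 (N = 7 + (-112 + (1 - 1*(-10))*(7 - 1*10)) = 7 + (-112 + (1 + 10)*(7 - 10)) = 7 + (-112 + 11*(-3)) = 7 + (-112 - 33) = 7 - 145 = -138)
B(L) = -56 (B(L) = -83 + 27 = -56)
N + B(204) = -138 - 56 = -194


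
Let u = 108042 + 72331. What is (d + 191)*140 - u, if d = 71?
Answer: -143693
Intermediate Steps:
u = 180373
(d + 191)*140 - u = (71 + 191)*140 - 1*180373 = 262*140 - 180373 = 36680 - 180373 = -143693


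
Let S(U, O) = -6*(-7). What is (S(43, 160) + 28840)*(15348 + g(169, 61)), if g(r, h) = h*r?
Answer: 741025474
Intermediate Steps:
S(U, O) = 42
(S(43, 160) + 28840)*(15348 + g(169, 61)) = (42 + 28840)*(15348 + 61*169) = 28882*(15348 + 10309) = 28882*25657 = 741025474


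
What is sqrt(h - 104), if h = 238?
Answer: sqrt(134) ≈ 11.576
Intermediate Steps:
sqrt(h - 104) = sqrt(238 - 104) = sqrt(134)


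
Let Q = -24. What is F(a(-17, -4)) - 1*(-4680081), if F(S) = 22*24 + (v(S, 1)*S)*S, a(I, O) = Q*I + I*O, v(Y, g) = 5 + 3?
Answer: 6493217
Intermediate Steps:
v(Y, g) = 8
a(I, O) = -24*I + I*O
F(S) = 528 + 8*S**2 (F(S) = 22*24 + (8*S)*S = 528 + 8*S**2)
F(a(-17, -4)) - 1*(-4680081) = (528 + 8*(-17*(-24 - 4))**2) - 1*(-4680081) = (528 + 8*(-17*(-28))**2) + 4680081 = (528 + 8*476**2) + 4680081 = (528 + 8*226576) + 4680081 = (528 + 1812608) + 4680081 = 1813136 + 4680081 = 6493217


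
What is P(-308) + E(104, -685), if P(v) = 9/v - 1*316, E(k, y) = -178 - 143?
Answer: -196205/308 ≈ -637.03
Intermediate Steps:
E(k, y) = -321
P(v) = -316 + 9/v (P(v) = 9/v - 316 = -316 + 9/v)
P(-308) + E(104, -685) = (-316 + 9/(-308)) - 321 = (-316 + 9*(-1/308)) - 321 = (-316 - 9/308) - 321 = -97337/308 - 321 = -196205/308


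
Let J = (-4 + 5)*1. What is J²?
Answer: 1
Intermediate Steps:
J = 1 (J = 1*1 = 1)
J² = 1² = 1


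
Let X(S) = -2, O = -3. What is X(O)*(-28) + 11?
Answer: 67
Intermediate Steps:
X(O)*(-28) + 11 = -2*(-28) + 11 = 56 + 11 = 67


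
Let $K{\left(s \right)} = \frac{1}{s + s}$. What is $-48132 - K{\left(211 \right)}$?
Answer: $- \frac{20311705}{422} \approx -48132.0$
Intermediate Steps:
$K{\left(s \right)} = \frac{1}{2 s}$
$-48132 - K{\left(211 \right)} = -48132 - \frac{1}{2 \cdot 211} = -48132 - \frac{1}{2} \cdot \frac{1}{211} = -48132 - \frac{1}{422} = - \frac{20311705}{422}$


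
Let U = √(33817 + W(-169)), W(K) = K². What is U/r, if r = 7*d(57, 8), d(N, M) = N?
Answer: √62378/399 ≈ 0.62595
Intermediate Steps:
U = √62378 (U = √(33817 + (-169)²) = √(33817 + 28561) = √62378 ≈ 249.76)
r = 399 (r = 7*57 = 399)
U/r = √62378/399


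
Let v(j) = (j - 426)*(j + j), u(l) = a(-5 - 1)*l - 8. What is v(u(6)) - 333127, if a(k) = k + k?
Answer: -252167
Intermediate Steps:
a(k) = 2*k
u(l) = -8 - 12*l (u(l) = (2*(-5 - 1))*l - 8 = (2*(-6))*l - 8 = -12*l - 8 = -8 - 12*l)
v(j) = 2*j*(-426 + j) (v(j) = (-426 + j)*(2*j) = 2*j*(-426 + j))
v(u(6)) - 333127 = 2*(-8 - 12*6)*(-426 + (-8 - 12*6)) - 333127 = 2*(-8 - 72)*(-426 + (-8 - 72)) - 333127 = 2*(-80)*(-426 - 80) - 333127 = 2*(-80)*(-506) - 333127 = 80960 - 333127 = -252167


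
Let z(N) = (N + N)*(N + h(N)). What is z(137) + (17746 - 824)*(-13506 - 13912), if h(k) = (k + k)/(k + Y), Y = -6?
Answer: -60774736322/131 ≈ -4.6393e+8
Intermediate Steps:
h(k) = 2*k/(-6 + k) (h(k) = (k + k)/(k - 6) = (2*k)/(-6 + k) = 2*k/(-6 + k))
z(N) = 2*N*(N + 2*N/(-6 + N)) (z(N) = (N + N)*(N + 2*N/(-6 + N)) = (2*N)*(N + 2*N/(-6 + N)) = 2*N*(N + 2*N/(-6 + N)))
z(137) + (17746 - 824)*(-13506 - 13912) = 2*137²*(-4 + 137)/(-6 + 137) + (17746 - 824)*(-13506 - 13912) = 2*18769*133/131 + 16922*(-27418) = 2*18769*(1/131)*133 - 463967396 = 4992554/131 - 463967396 = -60774736322/131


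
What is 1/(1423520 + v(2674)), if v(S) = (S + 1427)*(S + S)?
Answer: 1/23355668 ≈ 4.2816e-8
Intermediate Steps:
v(S) = 2*S*(1427 + S) (v(S) = (1427 + S)*(2*S) = 2*S*(1427 + S))
1/(1423520 + v(2674)) = 1/(1423520 + 2*2674*(1427 + 2674)) = 1/(1423520 + 2*2674*4101) = 1/(1423520 + 21932148) = 1/23355668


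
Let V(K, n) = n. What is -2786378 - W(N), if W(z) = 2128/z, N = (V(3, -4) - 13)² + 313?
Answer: -119814406/43 ≈ -2.7864e+6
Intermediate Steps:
N = 602 (N = (-4 - 13)² + 313 = (-17)² + 313 = 289 + 313 = 602)
-2786378 - W(N) = -2786378 - 2128/602 = -2786378 - 1*152/43 = -2786378 - 152/43 = -119814406/43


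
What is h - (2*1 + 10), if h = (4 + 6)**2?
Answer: 88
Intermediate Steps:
h = 100 (h = 10**2 = 100)
h - (2*1 + 10) = 100 - (2*1 + 10) = 100 - (2 + 10) = 100 - 1*12 = 100 - 12 = 88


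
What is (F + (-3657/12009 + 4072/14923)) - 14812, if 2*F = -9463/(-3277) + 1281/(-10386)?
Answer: -20074712450829752689/1355424182298012 ≈ -14811.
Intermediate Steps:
F = 31361627/22689948 (F = (-9463/(-3277) + 1281/(-10386))/2 = (-9463*(-1/3277) + 1281*(-1/10386))/2 = (9463/3277 - 427/3462)/2 = (1/2)*(31361627/11344974) = 31361627/22689948 ≈ 1.3822)
(F + (-3657/12009 + 4072/14923)) - 14812 = (31361627/22689948 + (-3657/12009 + 4072/14923)) - 14812 = (31361627/22689948 + (-3657*1/12009 + 4072*(1/14923))) - 14812 = (31361627/22689948 + (-1219/4003 + 4072/14923)) - 14812 = (31361627/22689948 - 1890921/59736769) - 14812 = 1830537368401055/1355424182298012 - 14812 = -20074712450829752689/1355424182298012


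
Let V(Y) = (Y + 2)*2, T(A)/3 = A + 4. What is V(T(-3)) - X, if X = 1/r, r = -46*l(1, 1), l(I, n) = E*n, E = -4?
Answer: 1839/184 ≈ 9.9946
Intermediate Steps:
l(I, n) = -4*n
T(A) = 12 + 3*A (T(A) = 3*(A + 4) = 3*(4 + A) = 12 + 3*A)
V(Y) = 4 + 2*Y (V(Y) = (2 + Y)*2 = 4 + 2*Y)
r = 184 (r = -(-184) = -46*(-4) = 184)
X = 1/184 ≈ 0.0054348
V(T(-3)) - X = (4 + 2*(12 + 3*(-3))) - 1*1/184 = (4 + 2*(12 - 9)) - 1/184 = (4 + 2*3) - 1/184 = (4 + 6) - 1/184 = 10 - 1/184 = 1839/184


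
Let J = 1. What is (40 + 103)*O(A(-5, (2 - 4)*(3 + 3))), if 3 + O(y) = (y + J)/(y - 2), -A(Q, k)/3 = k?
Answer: -9295/34 ≈ -273.38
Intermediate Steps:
A(Q, k) = -3*k
O(y) = -3 + (1 + y)/(-2 + y) (O(y) = -3 + (y + 1)/(y - 2) = -3 + (1 + y)/(-2 + y))
(40 + 103)*O(A(-5, (2 - 4)*(3 + 3))) = (40 + 103)*((7 - (-6)*(2 - 4)*(3 + 3))/(-2 - 3*(2 - 4)*(3 + 3))) = 143*((7 - (-6)*(-2*6))/(-2 - (-6)*6)) = 143*((7 - (-6)*(-12))/(-2 - 3*(-12))) = 143*((7 - 2*36)/(-2 + 36)) = 143*((7 - 72)/34) = 143*((1/34)*(-65)) = 143*(-65/34) = -9295/34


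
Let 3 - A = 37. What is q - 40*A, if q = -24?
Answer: 1336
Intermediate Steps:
A = -34 (A = 3 - 1*37 = 3 - 37 = -34)
q - 40*A = -24 - 40*(-34) = -24 + 1360 = 1336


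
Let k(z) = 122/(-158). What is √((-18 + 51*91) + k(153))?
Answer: 2*√7211831/79 ≈ 67.987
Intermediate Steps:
k(z) = -61/79 (k(z) = 122*(-1/158) = -61/79)
√((-18 + 51*91) + k(153)) = √((-18 + 51*91) - 61/79) = √((-18 + 4641) - 61/79) = √(4623 - 61/79) = √(365156/79) = 2*√7211831/79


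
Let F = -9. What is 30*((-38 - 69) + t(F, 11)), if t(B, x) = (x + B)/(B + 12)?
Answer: -3190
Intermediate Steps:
t(B, x) = (B + x)/(12 + B)
30*((-38 - 69) + t(F, 11)) = 30*((-38 - 69) + (-9 + 11)/(12 - 9)) = 30*(-107 + 2/3) = 30*(-319/3) = -3190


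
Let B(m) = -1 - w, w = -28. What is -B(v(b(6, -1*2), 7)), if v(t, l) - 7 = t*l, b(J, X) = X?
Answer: -27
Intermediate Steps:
v(t, l) = 7 + l*t (v(t, l) = 7 + t*l = 7 + l*t)
B(m) = 27 (B(m) = -1 - 1*(-28) = -1 + 28 = 27)
-B(v(b(6, -1*2), 7)) = -1*27 = -27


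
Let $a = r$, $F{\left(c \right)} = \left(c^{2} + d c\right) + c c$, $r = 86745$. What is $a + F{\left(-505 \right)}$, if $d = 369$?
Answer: $410450$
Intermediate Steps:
$F{\left(c \right)} = 2 c^{2} + 369 c$ ($F{\left(c \right)} = \left(c^{2} + 369 c\right) + c c = \left(c^{2} + 369 c\right) + c^{2} = 2 c^{2} + 369 c$)
$a = 86745$
$a + F{\left(-505 \right)} = 86745 - 505 \left(369 + 2 \left(-505\right)\right) = 86745 - 505 \left(369 - 1010\right) = 86745 - -323705 = 86745 + 323705 = 410450$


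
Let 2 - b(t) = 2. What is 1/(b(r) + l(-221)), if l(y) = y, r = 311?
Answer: -1/221 ≈ -0.0045249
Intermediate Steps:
b(t) = 0 (b(t) = 2 - 1*2 = 2 - 2 = 0)
1/(b(r) + l(-221)) = 1/(0 - 221) = 1/(-221) = -1/221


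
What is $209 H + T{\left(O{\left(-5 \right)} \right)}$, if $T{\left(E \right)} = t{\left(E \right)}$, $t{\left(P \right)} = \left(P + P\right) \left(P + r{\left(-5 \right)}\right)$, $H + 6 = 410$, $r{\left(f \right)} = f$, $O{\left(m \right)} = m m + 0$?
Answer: $85436$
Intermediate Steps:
$O{\left(m \right)} = m^{2}$ ($O{\left(m \right)} = m^{2} + 0 = m^{2}$)
$H = 404$ ($H = -6 + 410 = 404$)
$t{\left(P \right)} = 2 P \left(-5 + P\right)$ ($t{\left(P \right)} = \left(P + P\right) \left(P - 5\right) = 2 P \left(-5 + P\right)$)
$T{\left(E \right)} = 2 E \left(-5 + E\right)$
$209 H + T{\left(O{\left(-5 \right)} \right)} = 209 \cdot 404 + 2 \left(-5\right)^{2} \left(-5 + \left(-5\right)^{2}\right) = 84436 + 2 \cdot 25 \left(-5 + 25\right) = 84436 + 2 \cdot 25 \cdot 20 = 84436 + 1000 = 85436$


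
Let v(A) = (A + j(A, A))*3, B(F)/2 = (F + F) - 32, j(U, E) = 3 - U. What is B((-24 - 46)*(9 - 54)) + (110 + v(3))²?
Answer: 26697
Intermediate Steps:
B(F) = -64 + 4*F (B(F) = 2*((F + F) - 32) = 2*(2*F - 32) = 2*(-32 + 2*F) = -64 + 4*F)
v(A) = 9 (v(A) = (A + (3 - A))*3 = 3*3 = 9)
B((-24 - 46)*(9 - 54)) + (110 + v(3))² = (-64 + 4*((-24 - 46)*(9 - 54))) + (110 + 9)² = (-64 + 4*(-70*(-45))) + 119² = (-64 + 4*3150) + 14161 = (-64 + 12600) + 14161 = 12536 + 14161 = 26697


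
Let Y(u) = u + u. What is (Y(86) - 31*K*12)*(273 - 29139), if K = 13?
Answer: 134631024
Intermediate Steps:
Y(u) = 2*u
(Y(86) - 31*K*12)*(273 - 29139) = (2*86 - 31*13*12)*(273 - 29139) = (172 - 403*12)*(-28866) = (172 - 4836)*(-28866) = -4664*(-28866) = 134631024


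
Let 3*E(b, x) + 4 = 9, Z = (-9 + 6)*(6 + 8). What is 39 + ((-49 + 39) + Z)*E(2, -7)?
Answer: -143/3 ≈ -47.667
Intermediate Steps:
Z = -42 (Z = -3*14 = -42)
E(b, x) = 5/3 (E(b, x) = -4/3 + (⅓)*9 = -4/3 + 3 = 5/3)
39 + ((-49 + 39) + Z)*E(2, -7) = 39 + ((-49 + 39) - 42)*(5/3) = 39 + (-10 - 42)*(5/3) = 39 - 52*5/3 = 39 - 260/3 = -143/3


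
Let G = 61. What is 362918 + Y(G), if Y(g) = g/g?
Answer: 362919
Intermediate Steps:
Y(g) = 1
362918 + Y(G) = 362918 + 1 = 362919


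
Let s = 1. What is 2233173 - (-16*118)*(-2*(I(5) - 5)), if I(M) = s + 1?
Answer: 2244501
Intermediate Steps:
I(M) = 2 (I(M) = 1 + 1 = 2)
2233173 - (-16*118)*(-2*(I(5) - 5)) = 2233173 - (-16*118)*(-2*(2 - 5)) = 2233173 - (-1888)*(-2*(-3)) = 2233173 - (-1888)*6 = 2233173 - 1*(-11328) = 2233173 + 11328 = 2244501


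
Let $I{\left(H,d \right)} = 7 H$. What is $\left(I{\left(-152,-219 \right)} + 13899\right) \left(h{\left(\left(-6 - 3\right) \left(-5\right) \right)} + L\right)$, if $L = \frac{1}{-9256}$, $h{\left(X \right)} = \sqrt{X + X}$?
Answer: $- \frac{12835}{9256} + 38505 \sqrt{10} \approx 1.2176 \cdot 10^{5}$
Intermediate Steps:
$h{\left(X \right)} = \sqrt{2} \sqrt{X}$ ($h{\left(X \right)} = \sqrt{2 X} = \sqrt{2} \sqrt{X}$)
$L = - \frac{1}{9256} \approx -0.00010804$
$\left(I{\left(-152,-219 \right)} + 13899\right) \left(h{\left(\left(-6 - 3\right) \left(-5\right) \right)} + L\right) = \left(7 \left(-152\right) + 13899\right) \left(\sqrt{2} \sqrt{\left(-6 - 3\right) \left(-5\right)} - \frac{1}{9256}\right) = \left(-1064 + 13899\right) \left(\sqrt{2} \sqrt{\left(-9\right) \left(-5\right)} - \frac{1}{9256}\right) = 12835 \left(\sqrt{2} \sqrt{45} - \frac{1}{9256}\right) = 12835 \left(\sqrt{2} \cdot 3 \sqrt{5} - \frac{1}{9256}\right) = 12835 \left(3 \sqrt{10} - \frac{1}{9256}\right) = 12835 \left(- \frac{1}{9256} + 3 \sqrt{10}\right) = - \frac{12835}{9256} + 38505 \sqrt{10}$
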